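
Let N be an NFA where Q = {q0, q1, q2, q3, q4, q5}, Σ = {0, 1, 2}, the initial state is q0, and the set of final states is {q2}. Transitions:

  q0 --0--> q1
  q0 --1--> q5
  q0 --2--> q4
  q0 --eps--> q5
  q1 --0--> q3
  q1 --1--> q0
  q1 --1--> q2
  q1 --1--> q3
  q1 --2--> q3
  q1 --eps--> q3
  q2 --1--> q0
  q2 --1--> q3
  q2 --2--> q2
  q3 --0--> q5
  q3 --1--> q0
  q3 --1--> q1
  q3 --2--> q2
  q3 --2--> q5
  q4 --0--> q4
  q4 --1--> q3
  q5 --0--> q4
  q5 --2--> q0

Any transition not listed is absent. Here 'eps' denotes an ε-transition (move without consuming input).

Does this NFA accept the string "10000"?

No

Start: ε-closure({q0}) = {q0, q5}.
Read '1': {q0, q5} → {q5}.
Read '0': {q5} → {q4}.
Read '0': {q4} → {q4}.
Read '0': {q4} → {q4}.
Read '0': {q4} → {q4}.
The final set {q4} contains no accepting state.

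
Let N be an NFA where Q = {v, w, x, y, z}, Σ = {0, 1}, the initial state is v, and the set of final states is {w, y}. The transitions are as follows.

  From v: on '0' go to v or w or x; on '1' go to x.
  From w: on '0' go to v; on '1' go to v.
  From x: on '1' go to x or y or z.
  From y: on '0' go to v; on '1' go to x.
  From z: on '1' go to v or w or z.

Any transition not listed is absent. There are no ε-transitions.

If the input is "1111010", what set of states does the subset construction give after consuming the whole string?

{v, w, x}

Start in {v}.
Read '1': {v} → {x}.
Read '1': {x} → {x, y, z}.
Read '1': {x, y, z} → {v, w, x, y, z}.
Read '1': {v, w, x, y, z} → {v, w, x, y, z}.
Read '0': {v, w, x, y, z} → {v, w, x}.
Read '1': {v, w, x} → {v, x, y, z}.
Read '0': {v, x, y, z} → {v, w, x}.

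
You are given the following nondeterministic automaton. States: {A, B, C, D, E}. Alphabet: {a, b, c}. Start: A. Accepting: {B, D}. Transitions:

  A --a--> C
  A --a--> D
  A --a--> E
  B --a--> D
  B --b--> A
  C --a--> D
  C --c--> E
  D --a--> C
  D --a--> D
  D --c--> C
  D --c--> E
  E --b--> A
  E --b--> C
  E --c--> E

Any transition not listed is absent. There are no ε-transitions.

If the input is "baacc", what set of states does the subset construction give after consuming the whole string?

∅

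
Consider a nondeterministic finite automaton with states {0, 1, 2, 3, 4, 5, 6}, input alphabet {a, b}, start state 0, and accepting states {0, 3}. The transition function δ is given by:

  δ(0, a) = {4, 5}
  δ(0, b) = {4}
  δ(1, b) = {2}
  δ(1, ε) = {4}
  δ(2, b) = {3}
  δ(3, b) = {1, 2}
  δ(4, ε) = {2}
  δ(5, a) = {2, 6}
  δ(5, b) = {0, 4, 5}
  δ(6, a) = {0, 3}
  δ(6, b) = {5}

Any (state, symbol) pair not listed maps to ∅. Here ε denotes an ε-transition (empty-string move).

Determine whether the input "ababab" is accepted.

Yes

Start in {0}.
Read 'a': {0} → {2, 4, 5}.
Read 'b': {2, 4, 5} → {0, 2, 3, 4, 5}.
Read 'a': {0, 2, 3, 4, 5} → {2, 4, 5, 6}.
Read 'b': {2, 4, 5, 6} → {0, 2, 3, 4, 5}.
Read 'a': {0, 2, 3, 4, 5} → {2, 4, 5, 6}.
Read 'b': {2, 4, 5, 6} → {0, 2, 3, 4, 5}.
The final set {0, 2, 3, 4, 5} contains the accepting states 0, 3.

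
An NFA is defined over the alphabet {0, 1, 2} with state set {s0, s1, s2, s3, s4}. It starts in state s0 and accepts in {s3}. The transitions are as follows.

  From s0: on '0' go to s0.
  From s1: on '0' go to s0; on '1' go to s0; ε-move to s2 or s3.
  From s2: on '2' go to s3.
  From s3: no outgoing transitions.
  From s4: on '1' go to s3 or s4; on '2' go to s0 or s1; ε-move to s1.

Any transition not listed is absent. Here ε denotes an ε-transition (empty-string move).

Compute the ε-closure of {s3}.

{s3}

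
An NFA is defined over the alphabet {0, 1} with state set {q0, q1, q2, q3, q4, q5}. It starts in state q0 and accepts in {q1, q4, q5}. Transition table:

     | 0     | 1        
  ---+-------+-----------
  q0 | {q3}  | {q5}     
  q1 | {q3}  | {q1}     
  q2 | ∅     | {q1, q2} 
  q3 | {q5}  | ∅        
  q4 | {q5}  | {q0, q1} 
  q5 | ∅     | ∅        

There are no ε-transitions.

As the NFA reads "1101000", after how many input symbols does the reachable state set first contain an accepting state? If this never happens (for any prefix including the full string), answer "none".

1

Start in {q0}.
Read '1': q0→{q5}; now {q5}.
None of the earlier sets intersect F, but {q5} does.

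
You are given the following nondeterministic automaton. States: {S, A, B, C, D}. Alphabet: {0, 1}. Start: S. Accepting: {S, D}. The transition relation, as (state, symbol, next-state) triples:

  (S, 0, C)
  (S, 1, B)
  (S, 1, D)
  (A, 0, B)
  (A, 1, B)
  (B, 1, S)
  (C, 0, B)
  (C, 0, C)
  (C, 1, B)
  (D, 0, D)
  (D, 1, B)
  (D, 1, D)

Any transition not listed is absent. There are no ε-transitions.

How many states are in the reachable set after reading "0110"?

Start in {S}.
Read '0': S→{C}; now {C}.
Read '1': C→{B}; now {B}.
Read '1': B→{S}; now {S}.
Read '0': S→{C}; now {C}.
That set has 1 state.

1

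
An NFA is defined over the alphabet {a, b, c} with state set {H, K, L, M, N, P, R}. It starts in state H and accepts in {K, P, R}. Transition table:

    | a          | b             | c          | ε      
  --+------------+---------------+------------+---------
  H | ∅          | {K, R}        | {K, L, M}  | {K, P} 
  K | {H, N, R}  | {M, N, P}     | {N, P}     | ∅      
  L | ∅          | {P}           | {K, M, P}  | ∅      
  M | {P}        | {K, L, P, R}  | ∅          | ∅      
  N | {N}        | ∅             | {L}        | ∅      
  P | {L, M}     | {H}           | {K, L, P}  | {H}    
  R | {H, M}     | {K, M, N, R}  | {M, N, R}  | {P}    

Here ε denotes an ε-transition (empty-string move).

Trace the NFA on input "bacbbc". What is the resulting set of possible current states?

Start: ε-closure({H}) = {H, K, P}.
Read 'b': H→{K, R}, K→{M, N, P}, P→{H}; now {H, K, M, N, P, R}.
Read 'a': H→∅, K→{H, N, R}, M→{P}, N→{N}, P→{L, M}, R→{H, M}; union {H, L, M, N, P, R}; ε-closure = {H, K, L, M, N, P, R}.
Read 'c': H→{K, L, M}, K→{N, P}, L→{K, M, P}, M→∅, N→{L}, P→{K, L, P}, R→{M, N, R}; union {K, L, M, N, P, R}; ε-closure = {H, K, L, M, N, P, R}.
Read 'b': H→{K, R}, K→{M, N, P}, L→{P}, M→{K, L, P, R}, N→∅, P→{H}, R→{K, M, N, R}; now {H, K, L, M, N, P, R}.
Read 'b': H→{K, R}, K→{M, N, P}, L→{P}, M→{K, L, P, R}, N→∅, P→{H}, R→{K, M, N, R}; now {H, K, L, M, N, P, R}.
Read 'c': H→{K, L, M}, K→{N, P}, L→{K, M, P}, M→∅, N→{L}, P→{K, L, P}, R→{M, N, R}; union {K, L, M, N, P, R}; ε-closure = {H, K, L, M, N, P, R}.

{H, K, L, M, N, P, R}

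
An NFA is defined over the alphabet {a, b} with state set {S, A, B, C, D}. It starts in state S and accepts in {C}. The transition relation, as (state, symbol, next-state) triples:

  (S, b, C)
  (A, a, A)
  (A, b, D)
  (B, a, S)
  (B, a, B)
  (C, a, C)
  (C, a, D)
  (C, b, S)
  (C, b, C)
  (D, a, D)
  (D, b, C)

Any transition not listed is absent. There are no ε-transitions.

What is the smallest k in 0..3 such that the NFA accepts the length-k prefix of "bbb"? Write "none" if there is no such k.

1

Start in {S}.
Read 'b': {S} → {C}.
None of the earlier sets intersect F, but {C} does.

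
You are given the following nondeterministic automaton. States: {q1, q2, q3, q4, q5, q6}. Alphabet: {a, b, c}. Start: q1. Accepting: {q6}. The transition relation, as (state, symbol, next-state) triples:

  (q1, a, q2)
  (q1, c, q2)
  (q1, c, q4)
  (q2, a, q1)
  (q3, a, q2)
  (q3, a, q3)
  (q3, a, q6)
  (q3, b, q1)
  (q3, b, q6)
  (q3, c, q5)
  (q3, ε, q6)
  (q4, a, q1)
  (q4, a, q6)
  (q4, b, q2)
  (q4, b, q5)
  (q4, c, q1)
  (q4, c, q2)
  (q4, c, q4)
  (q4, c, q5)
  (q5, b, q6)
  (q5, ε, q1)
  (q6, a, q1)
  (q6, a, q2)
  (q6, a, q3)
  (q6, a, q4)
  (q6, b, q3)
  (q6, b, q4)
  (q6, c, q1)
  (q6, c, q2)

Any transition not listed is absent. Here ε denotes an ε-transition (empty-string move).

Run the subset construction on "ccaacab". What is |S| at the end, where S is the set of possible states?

3

Start in {q1}.
Read 'c': q1→{q2, q4}; now {q2, q4}.
Read 'c': q2→∅, q4→{q1, q2, q4, q5}; now {q1, q2, q4, q5}.
Read 'a': q1→{q2}, q2→{q1}, q4→{q1, q6}, q5→∅; now {q1, q2, q6}.
Read 'a': q1→{q2}, q2→{q1}, q6→{q1, q2, q3, q4}; union {q1, q2, q3, q4}; ε-closure = {q1, q2, q3, q4, q6}.
Read 'c': q1→{q2, q4}, q2→∅, q3→{q5}, q4→{q1, q2, q4, q5}, q6→{q1, q2}; now {q1, q2, q4, q5}.
Read 'a': q1→{q2}, q2→{q1}, q4→{q1, q6}, q5→∅; now {q1, q2, q6}.
Read 'b': q1→∅, q2→∅, q6→{q3, q4}; union {q3, q4}; ε-closure = {q3, q4, q6}.
That set has 3 states.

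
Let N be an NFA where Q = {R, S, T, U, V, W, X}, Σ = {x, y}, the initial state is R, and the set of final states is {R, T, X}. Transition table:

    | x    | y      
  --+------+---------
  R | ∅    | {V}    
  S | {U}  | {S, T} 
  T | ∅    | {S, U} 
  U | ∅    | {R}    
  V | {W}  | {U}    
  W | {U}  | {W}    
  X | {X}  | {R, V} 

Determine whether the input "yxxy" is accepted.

Yes

Start in {R}.
Read 'y': {R} → {V}.
Read 'x': {V} → {W}.
Read 'x': {W} → {U}.
Read 'y': {U} → {R}.
The final set {R} contains the accepting state R.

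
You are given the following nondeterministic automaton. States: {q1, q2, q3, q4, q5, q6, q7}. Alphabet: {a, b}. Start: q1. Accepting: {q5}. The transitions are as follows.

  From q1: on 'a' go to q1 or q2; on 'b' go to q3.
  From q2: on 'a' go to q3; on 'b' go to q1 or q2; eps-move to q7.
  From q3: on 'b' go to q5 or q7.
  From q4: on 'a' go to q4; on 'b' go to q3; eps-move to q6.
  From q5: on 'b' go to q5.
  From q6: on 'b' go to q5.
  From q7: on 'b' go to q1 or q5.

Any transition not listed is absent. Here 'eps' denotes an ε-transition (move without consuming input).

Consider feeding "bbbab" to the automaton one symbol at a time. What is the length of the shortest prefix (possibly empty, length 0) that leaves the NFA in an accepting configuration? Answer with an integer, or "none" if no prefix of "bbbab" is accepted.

2

Start in {q1}.
Read 'b': q1→{q3}; now {q3}.
Read 'b': q3→{q5, q7}; now {q5, q7}.
None of the earlier sets intersect F, but {q5, q7} does.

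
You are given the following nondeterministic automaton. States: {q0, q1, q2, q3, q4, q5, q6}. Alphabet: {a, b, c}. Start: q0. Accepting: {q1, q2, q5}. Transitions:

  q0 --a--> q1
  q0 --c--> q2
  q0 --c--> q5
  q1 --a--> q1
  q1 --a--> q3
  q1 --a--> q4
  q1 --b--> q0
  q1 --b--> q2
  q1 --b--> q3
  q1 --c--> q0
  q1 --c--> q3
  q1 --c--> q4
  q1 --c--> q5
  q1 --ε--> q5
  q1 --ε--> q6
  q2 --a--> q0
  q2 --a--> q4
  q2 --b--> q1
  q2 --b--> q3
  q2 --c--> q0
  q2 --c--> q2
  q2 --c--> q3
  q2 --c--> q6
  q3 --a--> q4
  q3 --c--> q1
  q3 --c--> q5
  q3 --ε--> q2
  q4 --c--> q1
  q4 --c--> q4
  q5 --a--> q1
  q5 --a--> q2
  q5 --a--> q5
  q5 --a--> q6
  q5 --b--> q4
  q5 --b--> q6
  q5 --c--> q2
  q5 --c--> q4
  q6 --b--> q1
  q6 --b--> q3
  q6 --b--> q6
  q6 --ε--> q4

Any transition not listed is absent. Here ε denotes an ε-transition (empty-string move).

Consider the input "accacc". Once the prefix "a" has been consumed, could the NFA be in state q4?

Yes

Start in {q0}.
Read 'a': q0→{q1}; union {q1}; ε-closure = {q1, q4, q5, q6}.
State q4 is in {q1, q4, q5, q6}.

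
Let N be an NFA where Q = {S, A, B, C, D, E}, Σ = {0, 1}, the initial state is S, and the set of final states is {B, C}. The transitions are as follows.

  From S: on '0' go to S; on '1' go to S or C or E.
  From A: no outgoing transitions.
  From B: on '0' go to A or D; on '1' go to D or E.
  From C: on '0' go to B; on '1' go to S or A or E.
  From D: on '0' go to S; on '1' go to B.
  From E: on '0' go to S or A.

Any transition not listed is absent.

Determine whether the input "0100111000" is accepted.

Start in {S}.
Read '0': S→{S}; now {S}.
Read '1': S→{S, C, E}; now {S, C, E}.
Read '0': S→{S}, C→{B}, E→{S, A}; now {S, A, B}.
Read '0': S→{S}, A→∅, B→{A, D}; now {S, A, D}.
Read '1': S→{S, C, E}, A→∅, D→{B}; now {S, B, C, E}.
Read '1': S→{S, C, E}, B→{D, E}, C→{S, A, E}, E→∅; now {S, A, C, D, E}.
Read '1': S→{S, C, E}, A→∅, C→{S, A, E}, D→{B}, E→∅; now {S, A, B, C, E}.
Read '0': S→{S}, A→∅, B→{A, D}, C→{B}, E→{S, A}; now {S, A, B, D}.
Read '0': S→{S}, A→∅, B→{A, D}, D→{S}; now {S, A, D}.
Read '0': S→{S}, A→∅, D→{S}; now {S}.
The final set {S} contains no accepting state.

No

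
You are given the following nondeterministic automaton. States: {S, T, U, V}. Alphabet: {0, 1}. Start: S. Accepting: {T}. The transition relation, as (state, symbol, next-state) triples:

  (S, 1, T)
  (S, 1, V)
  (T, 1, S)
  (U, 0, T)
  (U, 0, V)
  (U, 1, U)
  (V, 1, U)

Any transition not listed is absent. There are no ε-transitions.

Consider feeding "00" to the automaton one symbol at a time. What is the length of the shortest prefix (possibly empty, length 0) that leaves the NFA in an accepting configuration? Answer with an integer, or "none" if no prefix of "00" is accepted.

none

Start in {S}.
Read '0': {S} → ∅.
The set is empty and remains empty for the remaining 1 symbol.
No reachable set along the way intersects F.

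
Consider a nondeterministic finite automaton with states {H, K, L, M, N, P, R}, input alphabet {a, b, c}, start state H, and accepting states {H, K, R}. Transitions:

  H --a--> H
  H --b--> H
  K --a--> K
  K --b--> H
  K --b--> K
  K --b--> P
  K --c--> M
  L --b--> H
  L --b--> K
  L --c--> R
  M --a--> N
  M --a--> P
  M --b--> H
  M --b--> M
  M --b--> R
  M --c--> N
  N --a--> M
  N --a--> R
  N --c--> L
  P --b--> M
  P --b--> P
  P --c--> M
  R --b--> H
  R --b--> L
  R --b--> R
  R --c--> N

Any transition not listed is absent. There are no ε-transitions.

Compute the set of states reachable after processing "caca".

∅

Start in {H}.
Read 'c': H→∅; now ∅.
The set is empty and remains empty for the remaining 3 symbols.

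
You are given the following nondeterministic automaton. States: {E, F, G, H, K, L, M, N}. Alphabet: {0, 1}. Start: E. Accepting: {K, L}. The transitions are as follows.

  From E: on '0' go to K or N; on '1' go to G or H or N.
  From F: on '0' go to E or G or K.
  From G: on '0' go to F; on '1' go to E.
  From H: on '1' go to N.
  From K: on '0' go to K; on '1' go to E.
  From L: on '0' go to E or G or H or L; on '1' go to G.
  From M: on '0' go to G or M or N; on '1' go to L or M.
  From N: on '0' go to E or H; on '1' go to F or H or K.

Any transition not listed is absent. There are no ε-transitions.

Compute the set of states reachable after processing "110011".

{E, F, G, H, K, N}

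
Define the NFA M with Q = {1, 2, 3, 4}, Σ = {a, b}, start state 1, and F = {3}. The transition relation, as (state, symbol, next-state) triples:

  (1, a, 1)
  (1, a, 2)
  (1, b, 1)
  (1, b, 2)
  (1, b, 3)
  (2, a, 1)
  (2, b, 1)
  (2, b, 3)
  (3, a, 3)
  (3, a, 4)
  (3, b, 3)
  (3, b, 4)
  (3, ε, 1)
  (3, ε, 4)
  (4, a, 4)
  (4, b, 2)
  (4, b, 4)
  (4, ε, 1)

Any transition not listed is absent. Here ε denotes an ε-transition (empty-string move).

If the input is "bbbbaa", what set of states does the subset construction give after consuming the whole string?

{1, 2, 3, 4}

Start in {1}.
Read 'b': {1} → {1, 2, 3, 4}.
Read 'b': {1, 2, 3, 4} → {1, 2, 3, 4}.
Read 'b': {1, 2, 3, 4} → {1, 2, 3, 4}.
Read 'b': {1, 2, 3, 4} → {1, 2, 3, 4}.
Read 'a': {1, 2, 3, 4} → {1, 2, 3, 4}.
Read 'a': {1, 2, 3, 4} → {1, 2, 3, 4}.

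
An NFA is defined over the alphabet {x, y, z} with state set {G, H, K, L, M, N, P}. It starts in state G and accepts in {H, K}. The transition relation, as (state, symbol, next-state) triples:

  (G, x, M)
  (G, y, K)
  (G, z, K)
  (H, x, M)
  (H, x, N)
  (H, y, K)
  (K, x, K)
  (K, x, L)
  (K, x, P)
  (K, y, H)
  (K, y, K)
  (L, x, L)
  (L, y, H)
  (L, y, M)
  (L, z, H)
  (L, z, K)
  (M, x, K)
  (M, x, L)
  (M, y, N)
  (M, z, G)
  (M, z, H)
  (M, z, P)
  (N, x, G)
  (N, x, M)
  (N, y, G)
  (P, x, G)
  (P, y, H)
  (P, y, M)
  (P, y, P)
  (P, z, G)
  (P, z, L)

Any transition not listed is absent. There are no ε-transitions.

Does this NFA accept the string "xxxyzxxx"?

Start in {G}.
Read 'x': {G} → {M}.
Read 'x': {M} → {K, L}.
Read 'x': {K, L} → {K, L, P}.
Read 'y': {K, L, P} → {H, K, M, P}.
Read 'z': {H, K, M, P} → {G, H, L, P}.
Read 'x': {G, H, L, P} → {G, L, M, N}.
Read 'x': {G, L, M, N} → {G, K, L, M}.
Read 'x': {G, K, L, M} → {K, L, M, P}.
The final set {K, L, M, P} contains the accepting state K.

Yes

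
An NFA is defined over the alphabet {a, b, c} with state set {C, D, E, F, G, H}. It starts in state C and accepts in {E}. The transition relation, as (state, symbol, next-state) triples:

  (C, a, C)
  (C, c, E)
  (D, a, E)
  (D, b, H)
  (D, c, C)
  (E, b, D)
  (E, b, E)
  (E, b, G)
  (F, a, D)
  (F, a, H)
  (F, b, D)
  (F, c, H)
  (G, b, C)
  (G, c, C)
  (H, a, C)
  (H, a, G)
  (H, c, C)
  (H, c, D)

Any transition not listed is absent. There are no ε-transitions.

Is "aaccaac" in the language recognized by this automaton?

No

Start in {C}.
Read 'a': {C} → {C}.
Read 'a': {C} → {C}.
Read 'c': {C} → {E}.
Read 'c': {E} → ∅.
The set is empty and remains empty for the remaining 3 symbols.
The final set ∅ contains no accepting state.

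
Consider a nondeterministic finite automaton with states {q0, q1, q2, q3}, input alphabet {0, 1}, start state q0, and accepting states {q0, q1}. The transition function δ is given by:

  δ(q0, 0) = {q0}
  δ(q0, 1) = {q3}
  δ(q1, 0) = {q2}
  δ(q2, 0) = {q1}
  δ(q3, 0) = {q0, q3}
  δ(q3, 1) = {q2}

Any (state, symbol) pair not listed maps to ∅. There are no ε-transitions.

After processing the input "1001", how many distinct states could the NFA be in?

2

Start in {q0}.
Read '1': {q0} → {q3}.
Read '0': {q3} → {q0, q3}.
Read '0': {q0, q3} → {q0, q3}.
Read '1': {q0, q3} → {q2, q3}.
That set has 2 states.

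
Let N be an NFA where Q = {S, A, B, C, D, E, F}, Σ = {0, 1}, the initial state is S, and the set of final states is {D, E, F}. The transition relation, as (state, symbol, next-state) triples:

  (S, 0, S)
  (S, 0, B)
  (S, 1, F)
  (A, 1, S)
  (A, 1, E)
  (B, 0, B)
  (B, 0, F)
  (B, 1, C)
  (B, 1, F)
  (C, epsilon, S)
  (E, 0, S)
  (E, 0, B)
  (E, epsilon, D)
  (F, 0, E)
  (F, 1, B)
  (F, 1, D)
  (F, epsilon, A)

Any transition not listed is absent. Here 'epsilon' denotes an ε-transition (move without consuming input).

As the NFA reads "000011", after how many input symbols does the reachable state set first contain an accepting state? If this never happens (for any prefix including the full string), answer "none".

Start in {S}.
Read '0': {S} → {S, B}.
Read '0': {S, B} → {S, A, B, F}.
None of the earlier sets intersect F, but {S, A, B, F} does.

2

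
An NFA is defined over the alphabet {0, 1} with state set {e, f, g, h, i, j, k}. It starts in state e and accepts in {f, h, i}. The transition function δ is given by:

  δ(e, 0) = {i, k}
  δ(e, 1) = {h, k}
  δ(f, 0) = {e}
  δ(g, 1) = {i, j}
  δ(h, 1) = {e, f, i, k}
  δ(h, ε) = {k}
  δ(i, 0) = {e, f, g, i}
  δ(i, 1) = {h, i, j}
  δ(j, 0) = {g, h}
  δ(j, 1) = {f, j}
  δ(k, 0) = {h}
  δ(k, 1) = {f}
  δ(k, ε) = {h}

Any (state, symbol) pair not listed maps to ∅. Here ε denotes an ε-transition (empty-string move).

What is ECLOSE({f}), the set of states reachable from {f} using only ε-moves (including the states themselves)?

{f}

Begin with {f}.
No ε-moves leave this set, so the closure equals the set itself.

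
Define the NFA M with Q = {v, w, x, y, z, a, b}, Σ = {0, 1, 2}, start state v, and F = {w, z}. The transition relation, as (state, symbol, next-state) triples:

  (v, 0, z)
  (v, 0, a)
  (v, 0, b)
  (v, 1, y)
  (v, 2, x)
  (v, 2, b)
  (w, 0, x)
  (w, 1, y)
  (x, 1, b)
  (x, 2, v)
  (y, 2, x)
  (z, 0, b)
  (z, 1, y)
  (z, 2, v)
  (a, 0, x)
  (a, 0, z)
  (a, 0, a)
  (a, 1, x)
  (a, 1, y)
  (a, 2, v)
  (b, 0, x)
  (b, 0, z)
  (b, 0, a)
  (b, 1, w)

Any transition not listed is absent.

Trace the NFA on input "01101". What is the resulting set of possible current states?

{x, y, b}

Start in {v}.
Read '0': v→{z, a, b}; now {z, a, b}.
Read '1': z→{y}, a→{x, y}, b→{w}; now {w, x, y}.
Read '1': w→{y}, x→{b}, y→∅; now {y, b}.
Read '0': y→∅, b→{x, z, a}; now {x, z, a}.
Read '1': x→{b}, z→{y}, a→{x, y}; now {x, y, b}.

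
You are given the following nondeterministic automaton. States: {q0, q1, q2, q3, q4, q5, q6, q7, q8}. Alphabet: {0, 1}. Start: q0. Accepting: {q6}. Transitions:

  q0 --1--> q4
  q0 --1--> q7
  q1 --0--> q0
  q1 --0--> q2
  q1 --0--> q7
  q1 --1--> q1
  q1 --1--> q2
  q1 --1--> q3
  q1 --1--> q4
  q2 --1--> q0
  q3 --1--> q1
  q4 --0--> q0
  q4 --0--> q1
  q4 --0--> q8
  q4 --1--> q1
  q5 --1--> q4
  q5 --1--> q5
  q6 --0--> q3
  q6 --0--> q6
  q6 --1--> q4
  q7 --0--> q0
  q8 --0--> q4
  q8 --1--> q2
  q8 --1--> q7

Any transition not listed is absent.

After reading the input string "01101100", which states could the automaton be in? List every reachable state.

Start in {q0}.
Read '0': {q0} → ∅.
The set is empty and remains empty for the remaining 7 symbols.

∅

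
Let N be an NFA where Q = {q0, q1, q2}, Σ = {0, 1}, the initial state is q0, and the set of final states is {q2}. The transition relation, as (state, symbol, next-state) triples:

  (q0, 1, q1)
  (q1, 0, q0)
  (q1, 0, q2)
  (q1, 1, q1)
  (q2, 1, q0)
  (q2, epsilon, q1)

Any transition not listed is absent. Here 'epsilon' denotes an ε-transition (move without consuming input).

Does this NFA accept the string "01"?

Start in {q0}.
Read '0': {q0} → ∅.
The set is empty and remains empty for the remaining 1 symbol.
The final set ∅ contains no accepting state.

No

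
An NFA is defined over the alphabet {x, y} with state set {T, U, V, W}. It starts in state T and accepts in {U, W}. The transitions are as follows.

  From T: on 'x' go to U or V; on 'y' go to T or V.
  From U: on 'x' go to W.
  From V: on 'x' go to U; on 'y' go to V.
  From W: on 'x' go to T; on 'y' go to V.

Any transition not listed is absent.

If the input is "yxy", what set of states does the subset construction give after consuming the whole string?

{V}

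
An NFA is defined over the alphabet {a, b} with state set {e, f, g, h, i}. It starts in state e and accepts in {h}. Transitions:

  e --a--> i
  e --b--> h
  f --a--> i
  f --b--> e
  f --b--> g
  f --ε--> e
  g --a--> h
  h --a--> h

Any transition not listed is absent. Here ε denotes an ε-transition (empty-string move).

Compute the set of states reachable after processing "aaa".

Start in {e}.
Read 'a': {e} → {i}.
Read 'a': {i} → ∅.
The set is empty and remains empty for the remaining 1 symbol.

∅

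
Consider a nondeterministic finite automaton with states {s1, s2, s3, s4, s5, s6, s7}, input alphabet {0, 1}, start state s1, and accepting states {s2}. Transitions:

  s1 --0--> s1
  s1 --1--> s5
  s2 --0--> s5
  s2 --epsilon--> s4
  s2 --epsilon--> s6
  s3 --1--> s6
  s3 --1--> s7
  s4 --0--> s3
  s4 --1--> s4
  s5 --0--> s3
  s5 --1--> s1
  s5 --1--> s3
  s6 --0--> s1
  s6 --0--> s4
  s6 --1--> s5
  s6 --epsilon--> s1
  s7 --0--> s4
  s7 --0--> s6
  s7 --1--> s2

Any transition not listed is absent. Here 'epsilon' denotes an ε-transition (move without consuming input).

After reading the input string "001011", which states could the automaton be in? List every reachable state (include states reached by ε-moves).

{s1, s2, s4, s5, s6}

Start in {s1}.
Read '0': {s1} → {s1}.
Read '0': {s1} → {s1}.
Read '1': {s1} → {s5}.
Read '0': {s5} → {s3}.
Read '1': {s3} → {s1, s6, s7}.
Read '1': {s1, s6, s7} → {s1, s2, s4, s5, s6}.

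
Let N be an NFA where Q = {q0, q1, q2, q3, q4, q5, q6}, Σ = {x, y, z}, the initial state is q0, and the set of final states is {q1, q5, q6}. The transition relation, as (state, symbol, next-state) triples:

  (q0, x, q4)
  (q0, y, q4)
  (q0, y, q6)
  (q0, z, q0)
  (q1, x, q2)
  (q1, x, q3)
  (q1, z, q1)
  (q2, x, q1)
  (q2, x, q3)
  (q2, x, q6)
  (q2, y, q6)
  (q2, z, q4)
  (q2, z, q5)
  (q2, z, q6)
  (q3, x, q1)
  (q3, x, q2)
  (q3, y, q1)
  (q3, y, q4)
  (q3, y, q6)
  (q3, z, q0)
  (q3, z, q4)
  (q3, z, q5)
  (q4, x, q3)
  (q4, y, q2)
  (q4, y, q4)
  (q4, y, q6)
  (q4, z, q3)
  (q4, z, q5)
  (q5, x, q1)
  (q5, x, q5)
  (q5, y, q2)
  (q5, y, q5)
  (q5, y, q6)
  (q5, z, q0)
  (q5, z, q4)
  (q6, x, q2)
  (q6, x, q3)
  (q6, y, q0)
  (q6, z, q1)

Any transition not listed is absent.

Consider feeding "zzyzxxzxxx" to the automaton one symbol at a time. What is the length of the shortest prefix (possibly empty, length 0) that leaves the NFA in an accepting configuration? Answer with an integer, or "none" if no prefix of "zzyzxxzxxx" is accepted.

Start in {q0}.
Read 'z': {q0} → {q0}.
Read 'z': {q0} → {q0}.
Read 'y': {q0} → {q4, q6}.
None of the earlier sets intersect F, but {q4, q6} does.

3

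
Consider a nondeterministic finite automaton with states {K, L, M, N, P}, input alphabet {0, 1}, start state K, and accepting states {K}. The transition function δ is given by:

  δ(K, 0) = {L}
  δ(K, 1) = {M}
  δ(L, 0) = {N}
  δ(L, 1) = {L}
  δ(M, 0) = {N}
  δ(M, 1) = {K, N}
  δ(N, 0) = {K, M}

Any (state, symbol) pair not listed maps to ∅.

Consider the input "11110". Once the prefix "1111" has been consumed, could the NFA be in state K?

Start in {K}.
Read '1': K→{M}; now {M}.
Read '1': M→{K, N}; now {K, N}.
Read '1': K→{M}, N→∅; now {M}.
Read '1': M→{K, N}; now {K, N}.
State K is in {K, N}.

Yes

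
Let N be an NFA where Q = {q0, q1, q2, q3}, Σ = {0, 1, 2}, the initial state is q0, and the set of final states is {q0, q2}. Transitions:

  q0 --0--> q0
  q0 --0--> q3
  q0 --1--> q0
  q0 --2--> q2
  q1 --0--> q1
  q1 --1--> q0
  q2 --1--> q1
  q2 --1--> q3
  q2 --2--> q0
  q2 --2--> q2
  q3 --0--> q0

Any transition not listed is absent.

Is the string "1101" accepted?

Start in {q0}.
Read '1': {q0} → {q0}.
Read '1': {q0} → {q0}.
Read '0': {q0} → {q0, q3}.
Read '1': {q0, q3} → {q0}.
The final set {q0} contains the accepting state q0.

Yes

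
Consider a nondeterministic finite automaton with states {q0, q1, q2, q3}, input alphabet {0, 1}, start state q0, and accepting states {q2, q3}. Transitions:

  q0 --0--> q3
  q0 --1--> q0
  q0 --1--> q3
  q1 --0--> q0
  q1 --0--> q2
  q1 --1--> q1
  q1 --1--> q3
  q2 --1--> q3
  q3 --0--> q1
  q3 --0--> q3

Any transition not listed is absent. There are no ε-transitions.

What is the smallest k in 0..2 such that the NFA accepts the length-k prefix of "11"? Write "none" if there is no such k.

Start in {q0}.
Read '1': {q0} → {q0, q3}.
None of the earlier sets intersect F, but {q0, q3} does.

1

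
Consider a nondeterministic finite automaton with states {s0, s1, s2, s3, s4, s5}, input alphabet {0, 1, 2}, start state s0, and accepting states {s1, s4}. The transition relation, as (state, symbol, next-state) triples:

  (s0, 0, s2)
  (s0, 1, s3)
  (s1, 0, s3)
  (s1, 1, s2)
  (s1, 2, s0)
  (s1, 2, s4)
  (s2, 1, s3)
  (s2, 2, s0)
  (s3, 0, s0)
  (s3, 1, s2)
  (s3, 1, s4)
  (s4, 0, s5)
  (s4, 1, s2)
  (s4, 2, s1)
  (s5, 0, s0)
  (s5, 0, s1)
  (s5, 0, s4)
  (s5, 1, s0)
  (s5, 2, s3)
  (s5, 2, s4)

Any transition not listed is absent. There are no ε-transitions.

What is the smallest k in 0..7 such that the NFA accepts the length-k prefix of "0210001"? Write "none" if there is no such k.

none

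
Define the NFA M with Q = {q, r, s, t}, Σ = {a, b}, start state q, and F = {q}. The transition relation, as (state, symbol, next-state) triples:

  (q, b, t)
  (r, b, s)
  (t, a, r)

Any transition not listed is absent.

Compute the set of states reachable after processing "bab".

{s}

Start in {q}.
Read 'b': {q} → {t}.
Read 'a': {t} → {r}.
Read 'b': {r} → {s}.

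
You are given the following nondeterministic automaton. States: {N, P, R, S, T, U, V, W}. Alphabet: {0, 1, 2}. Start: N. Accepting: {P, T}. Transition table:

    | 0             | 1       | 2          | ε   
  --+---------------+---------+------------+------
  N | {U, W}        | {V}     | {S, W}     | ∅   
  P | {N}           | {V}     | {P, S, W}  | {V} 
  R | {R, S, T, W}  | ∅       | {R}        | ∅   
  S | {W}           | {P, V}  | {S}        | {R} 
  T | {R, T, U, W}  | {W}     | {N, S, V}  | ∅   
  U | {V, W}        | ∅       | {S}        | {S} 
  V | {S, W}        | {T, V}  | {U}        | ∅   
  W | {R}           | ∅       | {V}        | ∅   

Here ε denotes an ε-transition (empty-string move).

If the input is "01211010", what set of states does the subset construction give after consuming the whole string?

Start in {N}.
Read '0': {N} → {R, S, U, W}.
Read '1': {R, S, U, W} → {P, V}.
Read '2': {P, V} → {P, R, S, U, V, W}.
Read '1': {P, R, S, U, V, W} → {P, T, V}.
Read '1': {P, T, V} → {T, V, W}.
Read '0': {T, V, W} → {R, S, T, U, W}.
Read '1': {R, S, T, U, W} → {P, V, W}.
Read '0': {P, V, W} → {N, R, S, W}.

{N, R, S, W}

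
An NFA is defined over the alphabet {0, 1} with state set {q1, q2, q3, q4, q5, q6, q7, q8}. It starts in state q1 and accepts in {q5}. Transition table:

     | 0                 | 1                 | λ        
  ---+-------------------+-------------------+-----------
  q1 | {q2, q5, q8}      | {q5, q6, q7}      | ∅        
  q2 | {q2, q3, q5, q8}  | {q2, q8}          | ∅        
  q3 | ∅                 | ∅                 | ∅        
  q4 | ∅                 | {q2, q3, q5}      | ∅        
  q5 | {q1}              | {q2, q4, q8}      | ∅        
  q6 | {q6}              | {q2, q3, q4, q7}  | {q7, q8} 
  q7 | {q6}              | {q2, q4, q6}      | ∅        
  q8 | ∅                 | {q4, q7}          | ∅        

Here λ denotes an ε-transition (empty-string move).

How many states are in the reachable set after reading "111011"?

Start in {q1}.
Read '1': q1→{q5, q6, q7}; union {q5, q6, q7}; ε-closure = {q5, q6, q7, q8}.
Read '1': q5→{q2, q4, q8}, q6→{q2, q3, q4, q7}, q7→{q2, q4, q6}, q8→{q4, q7}; now {q2, q3, q4, q6, q7, q8}.
Read '1': q2→{q2, q8}, q3→∅, q4→{q2, q3, q5}, q6→{q2, q3, q4, q7}, q7→{q2, q4, q6}, q8→{q4, q7}; now {q2, q3, q4, q5, q6, q7, q8}.
Read '0': q2→{q2, q3, q5, q8}, q3→∅, q4→∅, q5→{q1}, q6→{q6}, q7→{q6}, q8→∅; union {q1, q2, q3, q5, q6, q8}; ε-closure = {q1, q2, q3, q5, q6, q7, q8}.
Read '1': q1→{q5, q6, q7}, q2→{q2, q8}, q3→∅, q5→{q2, q4, q8}, q6→{q2, q3, q4, q7}, q7→{q2, q4, q6}, q8→{q4, q7}; now {q2, q3, q4, q5, q6, q7, q8}.
Read '1': q2→{q2, q8}, q3→∅, q4→{q2, q3, q5}, q5→{q2, q4, q8}, q6→{q2, q3, q4, q7}, q7→{q2, q4, q6}, q8→{q4, q7}; now {q2, q3, q4, q5, q6, q7, q8}.
That set has 7 states.

7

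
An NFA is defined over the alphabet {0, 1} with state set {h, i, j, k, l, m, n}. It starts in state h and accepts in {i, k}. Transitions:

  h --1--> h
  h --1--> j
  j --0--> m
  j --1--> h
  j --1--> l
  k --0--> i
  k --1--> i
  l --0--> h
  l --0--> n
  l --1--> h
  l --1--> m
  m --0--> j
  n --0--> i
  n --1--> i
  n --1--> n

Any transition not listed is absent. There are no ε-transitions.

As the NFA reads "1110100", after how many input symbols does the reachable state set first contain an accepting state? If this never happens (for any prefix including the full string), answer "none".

Start in {h}.
Read '1': {h} → {h, j}.
Read '1': {h, j} → {h, j, l}.
Read '1': {h, j, l} → {h, j, l, m}.
Read '0': {h, j, l, m} → {h, j, m, n}.
Read '1': {h, j, m, n} → {h, i, j, l, n}.
None of the earlier sets intersect F, but {h, i, j, l, n} does.

5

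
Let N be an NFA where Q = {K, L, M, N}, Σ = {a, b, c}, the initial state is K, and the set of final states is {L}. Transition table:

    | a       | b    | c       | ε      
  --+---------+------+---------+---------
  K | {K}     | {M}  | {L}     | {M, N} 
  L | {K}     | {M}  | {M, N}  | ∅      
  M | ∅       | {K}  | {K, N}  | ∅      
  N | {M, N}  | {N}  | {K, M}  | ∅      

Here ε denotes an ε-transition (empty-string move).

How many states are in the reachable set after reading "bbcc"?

4

Start: ε-closure({K}) = {K, M, N}.
Read 'b': K→{M}, M→{K}, N→{N}; now {K, M, N}.
Read 'b': K→{M}, M→{K}, N→{N}; now {K, M, N}.
Read 'c': K→{L}, M→{K, N}, N→{K, M}; now {K, L, M, N}.
Read 'c': K→{L}, L→{M, N}, M→{K, N}, N→{K, M}; now {K, L, M, N}.
That set has 4 states.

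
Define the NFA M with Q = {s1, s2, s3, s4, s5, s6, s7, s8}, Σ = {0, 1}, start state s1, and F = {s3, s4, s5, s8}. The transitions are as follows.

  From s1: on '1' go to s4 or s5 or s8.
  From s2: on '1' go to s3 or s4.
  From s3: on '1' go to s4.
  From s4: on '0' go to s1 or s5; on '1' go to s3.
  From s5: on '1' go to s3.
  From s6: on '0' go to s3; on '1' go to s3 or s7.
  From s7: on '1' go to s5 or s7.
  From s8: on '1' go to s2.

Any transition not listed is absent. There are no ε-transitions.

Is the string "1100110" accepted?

Start in {s1}.
Read '1': {s1} → {s4, s5, s8}.
Read '1': {s4, s5, s8} → {s2, s3}.
Read '0': {s2, s3} → ∅.
The set is empty and remains empty for the remaining 4 symbols.
The final set ∅ contains no accepting state.

No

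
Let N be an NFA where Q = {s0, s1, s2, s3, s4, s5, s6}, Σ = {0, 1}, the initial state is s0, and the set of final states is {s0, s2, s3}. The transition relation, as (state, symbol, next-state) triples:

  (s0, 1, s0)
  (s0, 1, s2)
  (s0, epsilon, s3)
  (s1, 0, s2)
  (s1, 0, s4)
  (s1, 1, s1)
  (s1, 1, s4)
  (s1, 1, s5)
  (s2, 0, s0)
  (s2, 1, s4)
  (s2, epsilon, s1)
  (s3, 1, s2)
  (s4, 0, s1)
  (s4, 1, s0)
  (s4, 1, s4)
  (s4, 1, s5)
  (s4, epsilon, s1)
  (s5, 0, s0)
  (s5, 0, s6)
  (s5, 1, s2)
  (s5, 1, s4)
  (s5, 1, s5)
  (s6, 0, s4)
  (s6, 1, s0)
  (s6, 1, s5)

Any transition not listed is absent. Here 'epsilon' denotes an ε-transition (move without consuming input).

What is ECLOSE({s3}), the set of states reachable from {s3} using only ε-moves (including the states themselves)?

Begin with {s3}.
No ε-moves leave this set, so the closure equals the set itself.

{s3}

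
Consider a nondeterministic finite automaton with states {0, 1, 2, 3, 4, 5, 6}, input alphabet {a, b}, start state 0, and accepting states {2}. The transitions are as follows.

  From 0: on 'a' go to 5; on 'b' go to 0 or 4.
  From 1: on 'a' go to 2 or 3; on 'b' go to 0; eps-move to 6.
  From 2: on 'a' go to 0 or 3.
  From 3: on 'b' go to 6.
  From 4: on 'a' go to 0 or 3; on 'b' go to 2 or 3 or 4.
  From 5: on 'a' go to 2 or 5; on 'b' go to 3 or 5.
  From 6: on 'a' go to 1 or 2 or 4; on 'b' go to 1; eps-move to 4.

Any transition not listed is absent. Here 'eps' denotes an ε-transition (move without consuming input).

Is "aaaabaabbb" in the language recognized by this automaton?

Start in {0}.
Read 'a': 0→{5}; now {5}.
Read 'a': 5→{2, 5}; now {2, 5}.
Read 'a': 2→{0, 3}, 5→{2, 5}; now {0, 2, 3, 5}.
Read 'a': 0→{5}, 2→{0, 3}, 3→∅, 5→{2, 5}; now {0, 2, 3, 5}.
Read 'b': 0→{0, 4}, 2→∅, 3→{6}, 5→{3, 5}; now {0, 3, 4, 5, 6}.
Read 'a': 0→{5}, 3→∅, 4→{0, 3}, 5→{2, 5}, 6→{1, 2, 4}; union {0, 1, 2, 3, 4, 5}; ε-closure = {0, 1, 2, 3, 4, 5, 6}.
Read 'a': 0→{5}, 1→{2, 3}, 2→{0, 3}, 3→∅, 4→{0, 3}, 5→{2, 5}, 6→{1, 2, 4}; union {0, 1, 2, 3, 4, 5}; ε-closure = {0, 1, 2, 3, 4, 5, 6}.
Read 'b': 0→{0, 4}, 1→{0}, 2→∅, 3→{6}, 4→{2, 3, 4}, 5→{3, 5}, 6→{1}; now {0, 1, 2, 3, 4, 5, 6}.
Read 'b': 0→{0, 4}, 1→{0}, 2→∅, 3→{6}, 4→{2, 3, 4}, 5→{3, 5}, 6→{1}; now {0, 1, 2, 3, 4, 5, 6}.
Read 'b': 0→{0, 4}, 1→{0}, 2→∅, 3→{6}, 4→{2, 3, 4}, 5→{3, 5}, 6→{1}; now {0, 1, 2, 3, 4, 5, 6}.
The final set {0, 1, 2, 3, 4, 5, 6} contains the accepting state 2.

Yes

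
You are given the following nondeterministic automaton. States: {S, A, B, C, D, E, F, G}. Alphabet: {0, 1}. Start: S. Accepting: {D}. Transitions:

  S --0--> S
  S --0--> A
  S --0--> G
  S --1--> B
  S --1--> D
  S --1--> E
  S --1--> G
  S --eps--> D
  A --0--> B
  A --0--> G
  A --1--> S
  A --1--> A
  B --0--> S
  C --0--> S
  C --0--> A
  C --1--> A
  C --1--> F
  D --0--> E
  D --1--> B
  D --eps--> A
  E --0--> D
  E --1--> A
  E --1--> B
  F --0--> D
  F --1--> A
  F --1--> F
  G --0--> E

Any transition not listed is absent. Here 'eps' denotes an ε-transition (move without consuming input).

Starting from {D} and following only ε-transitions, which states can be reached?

{A, D}

Begin with {D}.
ε-move D → A; add A.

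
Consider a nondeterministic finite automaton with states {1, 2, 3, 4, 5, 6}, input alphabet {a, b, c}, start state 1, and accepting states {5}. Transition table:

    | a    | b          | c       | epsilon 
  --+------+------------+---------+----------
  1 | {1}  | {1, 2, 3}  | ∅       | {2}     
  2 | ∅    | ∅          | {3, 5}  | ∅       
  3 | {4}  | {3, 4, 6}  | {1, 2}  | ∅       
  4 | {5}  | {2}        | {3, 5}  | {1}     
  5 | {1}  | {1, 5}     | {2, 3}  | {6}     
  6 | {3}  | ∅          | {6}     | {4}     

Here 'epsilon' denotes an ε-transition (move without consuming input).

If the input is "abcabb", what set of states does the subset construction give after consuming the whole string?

{1, 2, 3, 4, 5, 6}

Start: ε-closure({1}) = {1, 2}.
Read 'a': {1, 2} → {1, 2}.
Read 'b': {1, 2} → {1, 2, 3}.
Read 'c': {1, 2, 3} → {1, 2, 3, 4, 5, 6}.
Read 'a': {1, 2, 3, 4, 5, 6} → {1, 2, 3, 4, 5, 6}.
Read 'b': {1, 2, 3, 4, 5, 6} → {1, 2, 3, 4, 5, 6}.
Read 'b': {1, 2, 3, 4, 5, 6} → {1, 2, 3, 4, 5, 6}.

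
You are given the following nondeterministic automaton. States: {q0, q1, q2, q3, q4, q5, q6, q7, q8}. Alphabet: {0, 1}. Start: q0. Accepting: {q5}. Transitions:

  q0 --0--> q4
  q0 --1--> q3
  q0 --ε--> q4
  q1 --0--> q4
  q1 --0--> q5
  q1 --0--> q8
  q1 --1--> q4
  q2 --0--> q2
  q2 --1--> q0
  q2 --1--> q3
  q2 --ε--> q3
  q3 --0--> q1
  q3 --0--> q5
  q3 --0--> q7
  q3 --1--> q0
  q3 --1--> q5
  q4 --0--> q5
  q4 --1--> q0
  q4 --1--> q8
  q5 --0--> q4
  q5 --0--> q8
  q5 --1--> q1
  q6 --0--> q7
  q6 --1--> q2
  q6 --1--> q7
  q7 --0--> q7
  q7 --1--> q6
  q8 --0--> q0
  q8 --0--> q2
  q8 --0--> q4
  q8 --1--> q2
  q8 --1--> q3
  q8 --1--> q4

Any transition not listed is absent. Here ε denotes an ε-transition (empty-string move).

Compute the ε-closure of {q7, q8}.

Begin with {q7, q8}.
No ε-moves leave this set, so the closure equals the set itself.

{q7, q8}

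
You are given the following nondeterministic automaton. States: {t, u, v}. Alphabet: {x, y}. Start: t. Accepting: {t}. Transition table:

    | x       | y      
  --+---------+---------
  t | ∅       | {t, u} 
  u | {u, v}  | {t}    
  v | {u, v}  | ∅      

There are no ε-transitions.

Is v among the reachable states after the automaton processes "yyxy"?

Start in {t}.
Read 'y': t→{t, u}; now {t, u}.
Read 'y': t→{t, u}, u→{t}; now {t, u}.
Read 'x': t→∅, u→{u, v}; now {u, v}.
Read 'y': u→{t}, v→∅; now {t}.
State v is not in {t}.

No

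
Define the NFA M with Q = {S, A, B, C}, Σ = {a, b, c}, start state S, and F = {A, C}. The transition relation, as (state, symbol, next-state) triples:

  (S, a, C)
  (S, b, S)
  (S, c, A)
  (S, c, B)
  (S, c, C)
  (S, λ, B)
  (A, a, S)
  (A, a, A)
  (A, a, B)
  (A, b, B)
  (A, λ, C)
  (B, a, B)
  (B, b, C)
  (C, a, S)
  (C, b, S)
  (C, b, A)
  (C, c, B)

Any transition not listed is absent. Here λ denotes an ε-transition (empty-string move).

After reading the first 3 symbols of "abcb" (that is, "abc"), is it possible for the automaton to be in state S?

Start: ε-closure({S}) = {S, B}.
Read 'a': {S, B} → {B, C}.
Read 'b': {B, C} → {S, A, B, C}.
Read 'c': {S, A, B, C} → {A, B, C}.
State S is not in {A, B, C}.

No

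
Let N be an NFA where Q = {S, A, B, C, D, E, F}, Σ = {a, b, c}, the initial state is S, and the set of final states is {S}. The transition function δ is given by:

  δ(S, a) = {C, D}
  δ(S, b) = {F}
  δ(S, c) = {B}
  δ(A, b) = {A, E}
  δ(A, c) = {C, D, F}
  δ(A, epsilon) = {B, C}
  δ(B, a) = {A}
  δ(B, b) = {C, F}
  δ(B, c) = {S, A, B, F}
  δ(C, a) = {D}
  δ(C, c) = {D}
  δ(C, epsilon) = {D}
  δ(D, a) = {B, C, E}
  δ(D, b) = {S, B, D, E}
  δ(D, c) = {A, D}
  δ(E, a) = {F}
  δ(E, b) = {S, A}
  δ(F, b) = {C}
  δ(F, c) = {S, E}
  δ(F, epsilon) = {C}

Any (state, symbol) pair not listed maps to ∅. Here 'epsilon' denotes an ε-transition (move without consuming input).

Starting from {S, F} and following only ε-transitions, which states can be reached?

{S, C, D, F}

Begin with {S, F}.
ε-move F → C; add C.
ε-move C → D; add D.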